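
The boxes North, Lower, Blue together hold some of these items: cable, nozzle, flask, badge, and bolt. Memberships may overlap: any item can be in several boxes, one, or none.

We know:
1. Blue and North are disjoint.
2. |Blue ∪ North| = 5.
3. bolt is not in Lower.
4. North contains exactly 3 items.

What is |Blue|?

2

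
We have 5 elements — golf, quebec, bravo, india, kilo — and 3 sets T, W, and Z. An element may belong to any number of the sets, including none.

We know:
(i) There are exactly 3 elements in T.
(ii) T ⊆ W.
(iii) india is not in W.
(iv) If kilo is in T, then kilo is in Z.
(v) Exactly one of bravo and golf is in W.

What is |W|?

3

From (iii): india ∉ W.
(ii) contrapositive: india ∉ T.
Suppose quebec ∉ T: no assignment then satisfies all the clues, so quebec ∈ T.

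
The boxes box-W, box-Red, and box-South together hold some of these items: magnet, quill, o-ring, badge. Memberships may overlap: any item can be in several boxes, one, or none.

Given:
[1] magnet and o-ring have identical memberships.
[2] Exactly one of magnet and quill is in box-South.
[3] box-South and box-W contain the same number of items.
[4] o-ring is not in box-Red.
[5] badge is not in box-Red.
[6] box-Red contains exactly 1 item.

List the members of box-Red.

From (4): o-ring ∉ box-Red.
From (5): badge ∉ box-Red.
(1): magnet matches o-ring: magnet ∉ box-Red.
(6): only 1 candidates remain for box-Red, so all are in.

box-Red = {quill}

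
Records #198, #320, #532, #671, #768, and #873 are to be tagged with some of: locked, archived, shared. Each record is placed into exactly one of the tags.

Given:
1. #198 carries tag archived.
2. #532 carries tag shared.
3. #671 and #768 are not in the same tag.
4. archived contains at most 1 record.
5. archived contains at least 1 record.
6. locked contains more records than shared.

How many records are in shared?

2

From (1): #198 ∈ archived.
From (2): #532 ∈ shared.
(4): archived already has 1, so the rest are out.
Suppose #320 ∉ locked: no assignment then satisfies all the clues, so #320 ∈ locked.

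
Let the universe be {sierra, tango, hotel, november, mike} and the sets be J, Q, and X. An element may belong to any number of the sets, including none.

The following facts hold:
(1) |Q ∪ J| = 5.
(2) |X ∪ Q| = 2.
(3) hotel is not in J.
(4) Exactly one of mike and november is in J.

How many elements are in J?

3

From (3): hotel ∉ J.
Suppose sierra ∉ J: no assignment then satisfies all the clues, so sierra ∈ J.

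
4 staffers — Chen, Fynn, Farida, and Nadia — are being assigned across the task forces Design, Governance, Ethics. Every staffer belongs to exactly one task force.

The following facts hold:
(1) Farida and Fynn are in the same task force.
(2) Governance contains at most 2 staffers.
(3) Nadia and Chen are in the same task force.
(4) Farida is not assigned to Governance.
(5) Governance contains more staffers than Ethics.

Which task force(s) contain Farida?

From (4): Farida ∉ Governance.
(1): Fynn matches Farida: Fynn ∉ Governance.
Suppose Farida ∉ Design: no assignment then satisfies all the clues, so Farida ∈ Design.

Farida: Design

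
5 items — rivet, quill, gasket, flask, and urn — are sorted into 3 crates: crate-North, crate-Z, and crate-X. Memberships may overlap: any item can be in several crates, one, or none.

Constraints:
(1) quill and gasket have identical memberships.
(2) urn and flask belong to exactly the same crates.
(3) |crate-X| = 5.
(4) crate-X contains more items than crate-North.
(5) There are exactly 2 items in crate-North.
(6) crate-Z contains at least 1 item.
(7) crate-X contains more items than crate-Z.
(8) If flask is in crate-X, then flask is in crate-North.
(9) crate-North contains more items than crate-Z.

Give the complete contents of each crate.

crate-North = {flask, urn}; crate-Z = {rivet}; crate-X = {flask, gasket, quill, rivet, urn}

(3): only 5 candidates remain for crate-X, so all are in.
(8): flask ∈ crate-North.
(2): urn matches flask: urn ∈ crate-North.
(5): crate-North already has 2, so the rest are out.
Suppose rivet ∉ crate-Z: no assignment then satisfies all the clues, so rivet ∈ crate-Z.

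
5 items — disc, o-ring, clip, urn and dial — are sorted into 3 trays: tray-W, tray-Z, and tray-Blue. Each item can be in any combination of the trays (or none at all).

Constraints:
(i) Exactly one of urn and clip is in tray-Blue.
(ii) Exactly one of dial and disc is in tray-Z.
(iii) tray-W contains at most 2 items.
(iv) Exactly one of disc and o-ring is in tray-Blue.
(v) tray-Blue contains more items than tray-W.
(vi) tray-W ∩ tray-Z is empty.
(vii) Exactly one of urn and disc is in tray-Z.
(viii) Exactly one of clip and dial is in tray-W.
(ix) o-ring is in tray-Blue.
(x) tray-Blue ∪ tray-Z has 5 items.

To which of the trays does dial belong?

dial: tray-Blue, tray-W

From (ix): o-ring ∈ tray-Blue.
(iv) (exactly one): disc ∉ tray-Blue.
Suppose dial ∉ tray-W: no assignment then satisfies all the clues, so dial ∈ tray-W.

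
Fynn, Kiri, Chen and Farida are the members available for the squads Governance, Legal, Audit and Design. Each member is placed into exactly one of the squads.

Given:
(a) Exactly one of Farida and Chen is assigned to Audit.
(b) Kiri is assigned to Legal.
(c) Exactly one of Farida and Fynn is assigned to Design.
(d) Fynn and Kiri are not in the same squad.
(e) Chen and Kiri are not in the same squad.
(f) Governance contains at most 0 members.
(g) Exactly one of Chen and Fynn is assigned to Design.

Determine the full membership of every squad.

From (b): Kiri ∈ Legal.
(d): Fynn ∉ Legal.
(e): Chen ∉ Legal.
(f): Governance already has 0, so the rest are out.
Suppose Fynn ∈ Audit: no assignment then satisfies all the clues, so Fynn ∉ Audit.

Governance = {}; Legal = {Farida, Kiri}; Audit = {Chen}; Design = {Fynn}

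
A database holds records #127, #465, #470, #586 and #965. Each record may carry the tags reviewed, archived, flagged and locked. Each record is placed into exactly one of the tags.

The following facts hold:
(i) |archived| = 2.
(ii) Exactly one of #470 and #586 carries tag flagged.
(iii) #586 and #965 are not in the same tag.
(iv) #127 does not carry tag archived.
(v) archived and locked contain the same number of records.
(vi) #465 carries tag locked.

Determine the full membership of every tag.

reviewed = {}; archived = {#470, #965}; flagged = {#586}; locked = {#127, #465}

From (iv): #127 ∉ archived.
From (vi): #465 ∈ locked.
Suppose #127 ∈ reviewed: no assignment then satisfies all the clues, so #127 ∉ reviewed.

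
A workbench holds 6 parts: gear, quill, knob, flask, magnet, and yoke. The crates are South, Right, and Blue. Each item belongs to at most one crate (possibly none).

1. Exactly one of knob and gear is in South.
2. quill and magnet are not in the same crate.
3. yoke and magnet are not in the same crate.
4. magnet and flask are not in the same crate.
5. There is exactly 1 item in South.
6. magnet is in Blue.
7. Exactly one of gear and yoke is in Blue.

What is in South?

From (6): magnet ∈ Blue.
(2): quill ∉ Blue.
(3): yoke ∉ Blue.
(4): flask ∉ Blue.
(7) (exactly one): gear ∈ Blue.
(1) (exactly one): knob ∈ South.
(5): South already has 1, so the rest are out.

South = {knob}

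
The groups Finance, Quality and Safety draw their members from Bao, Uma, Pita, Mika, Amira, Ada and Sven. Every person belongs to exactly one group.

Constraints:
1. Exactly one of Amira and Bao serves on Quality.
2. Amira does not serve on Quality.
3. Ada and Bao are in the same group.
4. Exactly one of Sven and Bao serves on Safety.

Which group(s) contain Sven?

Sven: Safety

From (2): Amira ∉ Quality.
(1) (exactly one): Bao ∈ Quality.
(3): Ada matches Bao: Ada ∉ Finance.
(3): Ada matches Bao: Ada ∈ Quality.
(4) (exactly one): Sven ∈ Safety.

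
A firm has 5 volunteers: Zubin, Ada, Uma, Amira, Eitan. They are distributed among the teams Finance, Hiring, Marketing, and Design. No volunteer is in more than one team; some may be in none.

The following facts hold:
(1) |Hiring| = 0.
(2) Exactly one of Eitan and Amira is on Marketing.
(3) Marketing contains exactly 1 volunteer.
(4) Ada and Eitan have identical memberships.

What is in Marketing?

Marketing = {Amira}

(1): Hiring already has 0, so the rest are out.
Suppose Zubin ∈ Marketing: no assignment then satisfies all the clues, so Zubin ∉ Marketing.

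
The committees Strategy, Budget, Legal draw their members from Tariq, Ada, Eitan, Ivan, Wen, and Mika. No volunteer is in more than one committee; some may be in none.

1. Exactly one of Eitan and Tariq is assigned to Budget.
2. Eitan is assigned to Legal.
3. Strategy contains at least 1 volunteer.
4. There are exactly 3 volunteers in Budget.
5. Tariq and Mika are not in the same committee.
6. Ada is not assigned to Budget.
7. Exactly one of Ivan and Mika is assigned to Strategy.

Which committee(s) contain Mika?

From (2): Eitan ∈ Legal.
From (6): Ada ∉ Budget.
(1) (exactly one): Tariq ∈ Budget.
(5): Mika ∉ Budget.
(4): only 3 candidates remain for Budget, so all are in.
(7) (exactly one): Mika ∈ Strategy.

Mika: Strategy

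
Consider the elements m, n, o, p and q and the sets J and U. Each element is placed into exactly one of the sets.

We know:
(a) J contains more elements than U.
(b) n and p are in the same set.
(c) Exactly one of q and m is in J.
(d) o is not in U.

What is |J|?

4

From (d): o ∉ U.
Only one set left: o ∈ J.
Suppose n ∉ J: no assignment then satisfies all the clues, so n ∈ J.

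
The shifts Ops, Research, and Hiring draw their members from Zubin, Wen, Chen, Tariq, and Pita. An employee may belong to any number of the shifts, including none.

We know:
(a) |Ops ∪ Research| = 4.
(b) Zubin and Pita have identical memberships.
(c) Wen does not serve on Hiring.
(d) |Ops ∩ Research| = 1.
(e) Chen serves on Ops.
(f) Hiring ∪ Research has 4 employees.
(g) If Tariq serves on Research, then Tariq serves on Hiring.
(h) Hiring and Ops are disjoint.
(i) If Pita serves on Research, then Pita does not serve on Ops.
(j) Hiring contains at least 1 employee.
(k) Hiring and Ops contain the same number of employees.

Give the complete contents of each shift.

Ops = {Chen}; Research = {Chen, Pita, Tariq, Zubin}; Hiring = {Tariq}

From (c): Wen ∉ Hiring.
From (e): Chen ∈ Ops.
(h) (disjoint): Chen ∉ Hiring.
Suppose Zubin ∈ Ops: no assignment then satisfies all the clues, so Zubin ∉ Ops.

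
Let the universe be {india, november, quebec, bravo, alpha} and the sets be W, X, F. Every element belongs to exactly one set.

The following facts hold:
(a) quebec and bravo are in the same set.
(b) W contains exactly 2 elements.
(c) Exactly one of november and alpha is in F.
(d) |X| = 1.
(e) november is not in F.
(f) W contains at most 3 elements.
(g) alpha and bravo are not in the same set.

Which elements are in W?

W = {bravo, quebec}

From (e): november ∉ F.
(c) (exactly one): alpha ∈ F.
(g): bravo ∉ F.
(a): quebec matches bravo: quebec ∉ F.
Suppose india ∈ W: no assignment then satisfies all the clues, so india ∉ W.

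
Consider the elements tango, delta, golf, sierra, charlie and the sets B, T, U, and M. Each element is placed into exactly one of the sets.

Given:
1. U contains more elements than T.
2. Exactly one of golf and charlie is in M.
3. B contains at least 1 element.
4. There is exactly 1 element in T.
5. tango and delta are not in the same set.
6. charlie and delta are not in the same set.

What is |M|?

1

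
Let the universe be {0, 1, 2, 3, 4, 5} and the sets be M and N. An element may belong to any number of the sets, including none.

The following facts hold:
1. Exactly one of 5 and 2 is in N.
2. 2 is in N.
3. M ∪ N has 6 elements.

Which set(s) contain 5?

From (2): 2 ∈ N.
(1) (exactly one): 5 ∉ N.
Suppose 5 ∉ M: no assignment then satisfies all the clues, so 5 ∈ M.

5: M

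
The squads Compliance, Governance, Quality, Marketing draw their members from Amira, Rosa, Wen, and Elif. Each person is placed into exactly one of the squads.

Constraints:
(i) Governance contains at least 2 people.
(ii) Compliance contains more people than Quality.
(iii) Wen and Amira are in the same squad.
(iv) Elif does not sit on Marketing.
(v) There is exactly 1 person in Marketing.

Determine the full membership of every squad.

Compliance = {Elif}; Governance = {Amira, Wen}; Quality = {}; Marketing = {Rosa}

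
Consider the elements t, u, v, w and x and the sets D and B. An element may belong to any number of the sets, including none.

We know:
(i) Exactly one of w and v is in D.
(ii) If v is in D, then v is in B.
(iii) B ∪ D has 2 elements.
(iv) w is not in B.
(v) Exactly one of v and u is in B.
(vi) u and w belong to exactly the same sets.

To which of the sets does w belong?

From (iv): w ∉ B.
(vi): u matches w: u ∉ B.
(v) (exactly one): v ∈ B.
Suppose w ∈ D: no assignment then satisfies all the clues, so w ∉ D.

w: none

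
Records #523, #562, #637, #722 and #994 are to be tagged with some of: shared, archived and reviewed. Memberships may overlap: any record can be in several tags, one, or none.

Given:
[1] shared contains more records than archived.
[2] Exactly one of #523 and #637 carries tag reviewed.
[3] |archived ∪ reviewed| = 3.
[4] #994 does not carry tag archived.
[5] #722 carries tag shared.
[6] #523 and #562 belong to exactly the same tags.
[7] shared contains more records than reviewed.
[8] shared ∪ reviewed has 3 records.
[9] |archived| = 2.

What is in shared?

From (4): #994 ∉ archived.
From (5): #722 ∈ shared.
Suppose #523 ∈ shared: no assignment then satisfies all the clues, so #523 ∉ shared.

shared = {#637, #722, #994}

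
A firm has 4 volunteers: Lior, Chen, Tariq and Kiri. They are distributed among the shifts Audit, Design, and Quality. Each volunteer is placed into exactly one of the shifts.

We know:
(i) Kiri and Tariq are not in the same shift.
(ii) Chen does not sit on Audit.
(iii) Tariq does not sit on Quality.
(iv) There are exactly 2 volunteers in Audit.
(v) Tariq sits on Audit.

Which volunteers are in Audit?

Audit = {Lior, Tariq}

From (ii): Chen ∉ Audit.
From (iii): Tariq ∉ Quality.
From (v): Tariq ∈ Audit.
(i): Kiri ∉ Audit.
(iv): only 2 candidates remain for Audit, so all are in.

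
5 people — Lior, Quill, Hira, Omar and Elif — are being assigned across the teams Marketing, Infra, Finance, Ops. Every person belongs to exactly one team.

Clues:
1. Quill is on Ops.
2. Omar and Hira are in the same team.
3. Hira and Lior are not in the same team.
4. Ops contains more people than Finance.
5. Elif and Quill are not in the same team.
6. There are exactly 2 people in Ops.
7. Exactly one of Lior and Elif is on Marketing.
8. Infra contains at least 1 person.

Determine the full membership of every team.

Marketing = {Elif}; Infra = {Hira, Omar}; Finance = {}; Ops = {Lior, Quill}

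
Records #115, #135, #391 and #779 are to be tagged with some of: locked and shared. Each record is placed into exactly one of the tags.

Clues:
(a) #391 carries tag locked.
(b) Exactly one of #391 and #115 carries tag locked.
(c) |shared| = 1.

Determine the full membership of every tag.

From (a): #391 ∈ locked.
(b) (exactly one): #115 ∉ locked.
Only one tag left: #115 ∈ shared.
(c): shared already has 1, so the rest are out.
Only one tag left: #135 ∈ locked.
Only one tag left: #779 ∈ locked.

locked = {#135, #391, #779}; shared = {#115}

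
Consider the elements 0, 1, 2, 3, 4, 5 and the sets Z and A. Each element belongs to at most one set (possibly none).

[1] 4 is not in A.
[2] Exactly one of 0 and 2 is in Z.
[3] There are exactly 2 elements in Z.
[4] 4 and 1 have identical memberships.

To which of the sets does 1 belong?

From (1): 4 ∉ A.
(4): 1 matches 4: 1 ∉ A.
Suppose 1 ∈ Z: no assignment then satisfies all the clues, so 1 ∉ Z.

1: none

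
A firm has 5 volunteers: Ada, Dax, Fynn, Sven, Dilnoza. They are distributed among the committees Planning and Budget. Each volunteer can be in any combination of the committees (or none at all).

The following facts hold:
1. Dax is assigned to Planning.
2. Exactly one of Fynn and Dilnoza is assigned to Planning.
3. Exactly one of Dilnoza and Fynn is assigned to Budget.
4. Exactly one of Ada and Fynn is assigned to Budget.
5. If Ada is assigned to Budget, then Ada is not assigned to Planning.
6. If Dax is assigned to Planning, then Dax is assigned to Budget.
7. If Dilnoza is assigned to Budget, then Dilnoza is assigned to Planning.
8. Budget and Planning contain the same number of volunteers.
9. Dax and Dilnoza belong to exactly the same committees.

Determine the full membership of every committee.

From (1): Dax ∈ Planning.
(6): Dax ∈ Budget.
(9): Dilnoza matches Dax: Dilnoza ∈ Planning.
(9): Dilnoza matches Dax: Dilnoza ∈ Budget.
(2) (exactly one): Fynn ∉ Planning.
(3) (exactly one): Fynn ∉ Budget.
(4) (exactly one): Ada ∈ Budget.
(5): Ada ∉ Planning.
Suppose Sven ∉ Planning: no assignment then satisfies all the clues, so Sven ∈ Planning.

Planning = {Dax, Dilnoza, Sven}; Budget = {Ada, Dax, Dilnoza}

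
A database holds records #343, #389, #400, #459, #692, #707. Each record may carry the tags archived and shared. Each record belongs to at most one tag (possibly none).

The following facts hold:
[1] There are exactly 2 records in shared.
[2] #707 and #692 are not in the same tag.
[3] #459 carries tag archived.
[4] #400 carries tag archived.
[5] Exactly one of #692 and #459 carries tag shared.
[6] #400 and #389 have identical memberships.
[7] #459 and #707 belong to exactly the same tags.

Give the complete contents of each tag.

archived = {#389, #400, #459, #707}; shared = {#343, #692}

From (3): #459 ∈ archived.
From (4): #400 ∈ archived.
(5) (exactly one): #692 ∈ shared.
(6): #389 matches #400: #389 ∈ archived.
(7): #707 matches #459: #707 ∈ archived.
(1): only 2 candidates remain for shared, so all are in.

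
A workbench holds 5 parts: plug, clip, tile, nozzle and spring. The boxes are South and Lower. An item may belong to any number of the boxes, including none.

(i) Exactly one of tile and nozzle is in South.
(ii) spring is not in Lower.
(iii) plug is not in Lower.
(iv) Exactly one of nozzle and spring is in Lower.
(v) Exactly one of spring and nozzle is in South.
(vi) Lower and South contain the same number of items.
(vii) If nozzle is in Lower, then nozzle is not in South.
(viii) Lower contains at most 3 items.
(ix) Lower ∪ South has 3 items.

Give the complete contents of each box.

South = {spring, tile}; Lower = {nozzle, tile}

From (ii): spring ∉ Lower.
From (iii): plug ∉ Lower.
(iv) (exactly one): nozzle ∈ Lower.
(vii): nozzle ∉ South.
(i) (exactly one): tile ∈ South.
(v) (exactly one): spring ∈ South.
Suppose plug ∈ South: no assignment then satisfies all the clues, so plug ∉ South.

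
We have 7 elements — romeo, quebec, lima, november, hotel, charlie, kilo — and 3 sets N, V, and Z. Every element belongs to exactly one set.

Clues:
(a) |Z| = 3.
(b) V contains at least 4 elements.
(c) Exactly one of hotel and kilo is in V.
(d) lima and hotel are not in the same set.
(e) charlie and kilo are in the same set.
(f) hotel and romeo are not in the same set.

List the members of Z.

Z = {hotel, november, quebec}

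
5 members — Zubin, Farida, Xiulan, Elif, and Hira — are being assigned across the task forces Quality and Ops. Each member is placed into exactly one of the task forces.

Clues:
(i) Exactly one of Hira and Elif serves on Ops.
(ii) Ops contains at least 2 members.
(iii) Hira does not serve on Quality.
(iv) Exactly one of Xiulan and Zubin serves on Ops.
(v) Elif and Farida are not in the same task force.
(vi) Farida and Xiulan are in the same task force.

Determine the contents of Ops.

Ops = {Farida, Hira, Xiulan}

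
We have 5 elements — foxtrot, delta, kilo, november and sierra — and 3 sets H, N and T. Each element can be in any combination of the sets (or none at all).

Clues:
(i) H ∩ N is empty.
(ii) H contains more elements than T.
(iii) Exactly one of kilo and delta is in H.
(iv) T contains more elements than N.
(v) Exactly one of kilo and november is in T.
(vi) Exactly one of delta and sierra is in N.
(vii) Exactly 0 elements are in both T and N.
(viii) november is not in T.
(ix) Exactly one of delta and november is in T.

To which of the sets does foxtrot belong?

foxtrot: H

From (viii): november ∉ T.
(v) (exactly one): kilo ∈ T.
(ix) (exactly one): delta ∈ T.
Suppose foxtrot ∉ H: no assignment then satisfies all the clues, so foxtrot ∈ H.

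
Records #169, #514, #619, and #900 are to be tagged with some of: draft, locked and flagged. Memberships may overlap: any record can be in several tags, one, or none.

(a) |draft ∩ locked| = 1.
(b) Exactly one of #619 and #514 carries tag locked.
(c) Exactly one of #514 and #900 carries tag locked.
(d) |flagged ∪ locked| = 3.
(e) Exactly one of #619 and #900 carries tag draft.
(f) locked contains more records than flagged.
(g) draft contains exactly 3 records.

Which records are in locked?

locked = {#619, #900}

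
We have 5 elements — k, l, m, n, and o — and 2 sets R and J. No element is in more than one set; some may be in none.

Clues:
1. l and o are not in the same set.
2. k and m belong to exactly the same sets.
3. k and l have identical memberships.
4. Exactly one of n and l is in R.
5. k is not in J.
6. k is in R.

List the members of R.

R = {k, l, m}

From (5): k ∉ J.
From (6): k ∈ R.
(2): m matches k: m ∈ R.
(3): l matches k: l ∈ R.
(4) (exactly one): n ∉ R.
(1): o ∉ R.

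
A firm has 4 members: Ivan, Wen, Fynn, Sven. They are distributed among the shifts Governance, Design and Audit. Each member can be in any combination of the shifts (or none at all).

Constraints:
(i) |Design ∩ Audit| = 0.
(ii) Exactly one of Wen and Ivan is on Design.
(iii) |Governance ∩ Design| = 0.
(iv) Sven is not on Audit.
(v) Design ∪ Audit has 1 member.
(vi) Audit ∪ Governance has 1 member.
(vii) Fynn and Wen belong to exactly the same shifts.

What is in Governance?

Governance = {Sven}

From (iv): Sven ∉ Audit.
Suppose Ivan ∈ Governance: no assignment then satisfies all the clues, so Ivan ∉ Governance.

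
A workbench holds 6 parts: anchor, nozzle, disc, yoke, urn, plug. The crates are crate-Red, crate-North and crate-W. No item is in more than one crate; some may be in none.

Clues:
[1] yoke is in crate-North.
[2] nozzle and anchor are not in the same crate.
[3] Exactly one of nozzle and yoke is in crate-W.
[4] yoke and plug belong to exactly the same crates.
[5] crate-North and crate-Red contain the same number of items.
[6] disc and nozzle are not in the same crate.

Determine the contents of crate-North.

crate-North = {plug, yoke}

From (1): yoke ∈ crate-North.
(3) (exactly one): nozzle ∈ crate-W.
(4): plug matches yoke: plug ∉ crate-Red.
(4): plug matches yoke: plug ∈ crate-North.
(6): disc ∉ crate-W.
(2): anchor ∉ crate-W.
Suppose anchor ∈ crate-North: no assignment then satisfies all the clues, so anchor ∉ crate-North.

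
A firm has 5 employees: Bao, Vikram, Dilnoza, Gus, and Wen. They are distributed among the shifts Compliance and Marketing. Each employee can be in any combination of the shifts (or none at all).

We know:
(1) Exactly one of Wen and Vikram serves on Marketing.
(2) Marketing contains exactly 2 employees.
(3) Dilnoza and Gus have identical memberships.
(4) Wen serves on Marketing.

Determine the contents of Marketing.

Marketing = {Bao, Wen}

From (4): Wen ∈ Marketing.
(1) (exactly one): Vikram ∉ Marketing.
Suppose Bao ∉ Marketing: no assignment then satisfies all the clues, so Bao ∈ Marketing.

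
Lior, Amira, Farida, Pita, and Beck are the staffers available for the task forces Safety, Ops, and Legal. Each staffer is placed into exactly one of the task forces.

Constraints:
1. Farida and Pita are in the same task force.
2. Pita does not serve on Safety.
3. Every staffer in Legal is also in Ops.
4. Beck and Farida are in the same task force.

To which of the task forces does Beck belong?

Beck: Ops

From (2): Pita ∉ Safety.
(1): Farida matches Pita: Farida ∉ Safety.
(4): Beck matches Farida: Beck ∉ Safety.
Suppose Beck ∉ Ops: no assignment then satisfies all the clues, so Beck ∈ Ops.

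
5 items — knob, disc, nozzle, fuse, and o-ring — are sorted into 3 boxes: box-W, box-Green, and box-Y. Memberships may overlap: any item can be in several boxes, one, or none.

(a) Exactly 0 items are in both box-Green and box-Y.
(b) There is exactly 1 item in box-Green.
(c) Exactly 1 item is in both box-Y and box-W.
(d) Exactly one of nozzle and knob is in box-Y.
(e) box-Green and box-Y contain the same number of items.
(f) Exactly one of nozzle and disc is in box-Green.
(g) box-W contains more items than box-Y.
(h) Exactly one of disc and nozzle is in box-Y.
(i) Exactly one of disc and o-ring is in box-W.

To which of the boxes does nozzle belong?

nozzle: box-W, box-Y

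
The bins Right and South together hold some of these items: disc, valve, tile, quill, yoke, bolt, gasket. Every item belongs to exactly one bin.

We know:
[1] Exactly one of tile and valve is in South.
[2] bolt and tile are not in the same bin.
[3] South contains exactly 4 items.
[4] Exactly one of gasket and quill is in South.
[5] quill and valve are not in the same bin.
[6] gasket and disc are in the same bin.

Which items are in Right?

Right = {quill, tile, yoke}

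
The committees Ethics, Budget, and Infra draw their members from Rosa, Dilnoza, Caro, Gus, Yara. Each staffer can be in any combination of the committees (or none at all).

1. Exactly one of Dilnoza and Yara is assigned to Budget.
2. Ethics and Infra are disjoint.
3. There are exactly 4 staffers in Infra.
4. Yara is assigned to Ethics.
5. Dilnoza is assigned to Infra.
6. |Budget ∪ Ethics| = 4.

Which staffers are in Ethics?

From (4): Yara ∈ Ethics.
From (5): Dilnoza ∈ Infra.
(2) (disjoint): Dilnoza ∉ Ethics.
(2) (disjoint): Yara ∉ Infra.
(3): only 4 candidates remain for Infra, so all are in.
(2) (disjoint): Rosa ∉ Ethics.
(2) (disjoint): Caro ∉ Ethics.
(2) (disjoint): Gus ∉ Ethics.

Ethics = {Yara}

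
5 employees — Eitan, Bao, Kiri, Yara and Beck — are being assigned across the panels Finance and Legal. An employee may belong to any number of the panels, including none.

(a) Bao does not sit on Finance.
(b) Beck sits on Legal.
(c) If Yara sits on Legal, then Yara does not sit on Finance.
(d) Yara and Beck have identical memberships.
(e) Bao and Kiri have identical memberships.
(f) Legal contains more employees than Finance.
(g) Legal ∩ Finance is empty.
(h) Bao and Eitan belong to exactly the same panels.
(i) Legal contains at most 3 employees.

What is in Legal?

Legal = {Beck, Yara}

From (a): Bao ∉ Finance.
From (b): Beck ∈ Legal.
(d): Yara matches Beck: Yara ∈ Legal.
(e): Kiri matches Bao: Kiri ∉ Finance.
(g) (disjoint): Yara ∉ Finance.
(g) (disjoint): Beck ∉ Finance.
(h): Eitan matches Bao: Eitan ∉ Finance.
Suppose Eitan ∈ Legal: no assignment then satisfies all the clues, so Eitan ∉ Legal.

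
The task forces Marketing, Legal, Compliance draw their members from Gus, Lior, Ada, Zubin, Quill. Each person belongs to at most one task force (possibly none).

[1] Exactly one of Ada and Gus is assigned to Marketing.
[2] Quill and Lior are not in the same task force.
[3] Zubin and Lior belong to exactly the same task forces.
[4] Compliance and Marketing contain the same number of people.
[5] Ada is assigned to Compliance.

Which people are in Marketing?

Marketing = {Gus}

From (5): Ada ∈ Compliance.
(1) (exactly one): Gus ∈ Marketing.
Suppose Lior ∈ Marketing: no assignment then satisfies all the clues, so Lior ∉ Marketing.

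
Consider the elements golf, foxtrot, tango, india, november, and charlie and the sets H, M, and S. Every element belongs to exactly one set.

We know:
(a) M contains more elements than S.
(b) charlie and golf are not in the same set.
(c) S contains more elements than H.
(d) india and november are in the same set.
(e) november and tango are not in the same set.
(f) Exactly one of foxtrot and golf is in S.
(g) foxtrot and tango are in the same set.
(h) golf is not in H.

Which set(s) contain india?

india: M

From (h): golf ∉ H.
Suppose india ∈ H: no assignment then satisfies all the clues, so india ∉ H.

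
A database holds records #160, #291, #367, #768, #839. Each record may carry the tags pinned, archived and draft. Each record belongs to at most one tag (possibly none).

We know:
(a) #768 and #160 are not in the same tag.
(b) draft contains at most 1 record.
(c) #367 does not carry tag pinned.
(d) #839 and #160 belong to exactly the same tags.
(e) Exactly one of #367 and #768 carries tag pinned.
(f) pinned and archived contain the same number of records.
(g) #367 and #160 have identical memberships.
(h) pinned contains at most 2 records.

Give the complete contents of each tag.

pinned = {#768}; archived = {#291}; draft = {}

From (c): #367 ∉ pinned.
(e) (exactly one): #768 ∈ pinned.
(g): #160 matches #367: #160 ∉ pinned.
(d): #839 matches #160: #839 ∉ pinned.
Suppose #160 ∈ archived: no assignment then satisfies all the clues, so #160 ∉ archived.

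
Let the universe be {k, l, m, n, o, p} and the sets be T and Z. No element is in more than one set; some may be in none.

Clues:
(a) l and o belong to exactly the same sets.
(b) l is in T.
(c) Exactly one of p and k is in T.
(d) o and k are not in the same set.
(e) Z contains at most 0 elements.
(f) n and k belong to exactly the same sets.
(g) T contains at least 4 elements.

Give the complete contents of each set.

From (b): l ∈ T.
(a): o matches l: o ∈ T.
(d): k ∉ T.
(e): Z already has 0, so the rest are out.
(f): n matches k: n ∉ T.
(g): only 4 candidates remain for T, so all are in.

T = {l, m, o, p}; Z = {}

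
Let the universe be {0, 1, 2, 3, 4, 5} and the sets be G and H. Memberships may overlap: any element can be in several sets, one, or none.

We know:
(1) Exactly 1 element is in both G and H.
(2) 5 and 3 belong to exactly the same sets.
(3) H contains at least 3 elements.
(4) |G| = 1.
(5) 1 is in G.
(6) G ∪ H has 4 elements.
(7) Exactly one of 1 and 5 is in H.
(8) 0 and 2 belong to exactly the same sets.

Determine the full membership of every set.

From (5): 1 ∈ G.
(4): G already has 1, so the rest are out.
Suppose 0 ∉ H: no assignment then satisfies all the clues, so 0 ∈ H.

G = {1}; H = {0, 1, 2, 4}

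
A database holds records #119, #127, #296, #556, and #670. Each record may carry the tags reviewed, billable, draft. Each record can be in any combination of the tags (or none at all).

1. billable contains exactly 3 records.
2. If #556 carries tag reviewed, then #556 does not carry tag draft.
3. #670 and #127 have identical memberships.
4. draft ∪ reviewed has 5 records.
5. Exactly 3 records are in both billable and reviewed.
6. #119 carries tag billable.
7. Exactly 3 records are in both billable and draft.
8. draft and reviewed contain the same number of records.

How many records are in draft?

4

From (6): #119 ∈ billable.
Suppose #119 ∉ reviewed: no assignment then satisfies all the clues, so #119 ∈ reviewed.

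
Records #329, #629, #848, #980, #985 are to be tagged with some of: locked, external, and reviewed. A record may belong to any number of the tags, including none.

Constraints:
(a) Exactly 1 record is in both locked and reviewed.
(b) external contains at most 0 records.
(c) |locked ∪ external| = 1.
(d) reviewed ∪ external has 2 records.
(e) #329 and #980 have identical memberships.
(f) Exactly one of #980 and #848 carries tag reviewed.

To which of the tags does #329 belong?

#329: none

(b): external already has 0, so the rest are out.
Suppose #329 ∈ locked: no assignment then satisfies all the clues, so #329 ∉ locked.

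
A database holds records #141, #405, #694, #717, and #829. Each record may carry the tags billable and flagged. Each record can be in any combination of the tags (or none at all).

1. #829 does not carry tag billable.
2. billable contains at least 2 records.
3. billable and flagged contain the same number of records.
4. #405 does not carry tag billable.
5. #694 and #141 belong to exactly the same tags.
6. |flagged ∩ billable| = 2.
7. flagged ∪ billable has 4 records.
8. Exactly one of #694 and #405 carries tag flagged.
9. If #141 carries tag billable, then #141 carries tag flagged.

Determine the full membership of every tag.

billable = {#141, #694, #717}; flagged = {#141, #694, #829}

From (1): #829 ∉ billable.
From (4): #405 ∉ billable.
Suppose #141 ∉ billable: no assignment then satisfies all the clues, so #141 ∈ billable.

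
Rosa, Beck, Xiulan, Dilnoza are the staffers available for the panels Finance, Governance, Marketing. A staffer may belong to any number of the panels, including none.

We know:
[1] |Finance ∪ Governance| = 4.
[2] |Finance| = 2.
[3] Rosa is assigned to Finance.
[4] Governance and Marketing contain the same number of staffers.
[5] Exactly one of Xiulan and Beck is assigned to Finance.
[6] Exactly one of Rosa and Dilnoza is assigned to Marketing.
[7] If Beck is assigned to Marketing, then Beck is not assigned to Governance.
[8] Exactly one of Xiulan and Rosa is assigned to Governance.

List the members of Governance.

Governance = {Dilnoza, Xiulan}

From (3): Rosa ∈ Finance.
Suppose Rosa ∈ Governance: no assignment then satisfies all the clues, so Rosa ∉ Governance.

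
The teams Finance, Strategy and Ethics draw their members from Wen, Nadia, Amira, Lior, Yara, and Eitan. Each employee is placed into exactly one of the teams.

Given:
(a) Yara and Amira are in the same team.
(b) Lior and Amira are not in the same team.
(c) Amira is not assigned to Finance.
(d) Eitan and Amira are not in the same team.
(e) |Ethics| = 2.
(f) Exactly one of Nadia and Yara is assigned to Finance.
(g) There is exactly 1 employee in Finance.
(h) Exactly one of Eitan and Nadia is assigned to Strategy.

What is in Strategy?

Strategy = {Eitan, Lior, Wen}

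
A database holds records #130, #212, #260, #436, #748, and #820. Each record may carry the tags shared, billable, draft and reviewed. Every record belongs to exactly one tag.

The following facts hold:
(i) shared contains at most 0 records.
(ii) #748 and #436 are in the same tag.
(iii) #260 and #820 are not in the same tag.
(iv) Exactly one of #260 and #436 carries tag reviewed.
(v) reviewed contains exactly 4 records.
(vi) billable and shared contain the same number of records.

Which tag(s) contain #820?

#820: reviewed

(i): shared already has 0, so the rest are out.
Suppose #820 ∈ billable: no assignment then satisfies all the clues, so #820 ∉ billable.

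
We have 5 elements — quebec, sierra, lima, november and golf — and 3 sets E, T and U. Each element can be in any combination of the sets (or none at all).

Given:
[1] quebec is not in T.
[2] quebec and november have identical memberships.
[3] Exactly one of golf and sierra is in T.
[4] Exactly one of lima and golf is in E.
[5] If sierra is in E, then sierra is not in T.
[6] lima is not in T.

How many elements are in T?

1

From (1): quebec ∉ T.
From (6): lima ∉ T.
(2): november matches quebec: november ∉ T.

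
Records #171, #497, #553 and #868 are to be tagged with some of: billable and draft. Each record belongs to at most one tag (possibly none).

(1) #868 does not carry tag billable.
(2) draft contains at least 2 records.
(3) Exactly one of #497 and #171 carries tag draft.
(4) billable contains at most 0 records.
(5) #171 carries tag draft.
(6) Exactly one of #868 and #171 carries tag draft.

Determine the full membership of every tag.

billable = {}; draft = {#171, #553}

From (1): #868 ∉ billable.
From (5): #171 ∈ draft.
(3) (exactly one): #497 ∉ draft.
(4): billable already has 0, so the rest are out.
(6) (exactly one): #868 ∉ draft.
(2): only 2 candidates remain for draft, so all are in.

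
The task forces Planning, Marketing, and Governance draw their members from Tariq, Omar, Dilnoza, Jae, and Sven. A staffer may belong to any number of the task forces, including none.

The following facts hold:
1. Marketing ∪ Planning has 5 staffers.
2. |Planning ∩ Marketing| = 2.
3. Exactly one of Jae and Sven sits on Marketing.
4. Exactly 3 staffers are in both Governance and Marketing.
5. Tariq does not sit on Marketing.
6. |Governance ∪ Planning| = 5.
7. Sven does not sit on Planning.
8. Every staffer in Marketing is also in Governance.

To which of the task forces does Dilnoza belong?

From (5): Tariq ∉ Marketing.
From (7): Sven ∉ Planning.
Suppose Dilnoza ∉ Planning: no assignment then satisfies all the clues, so Dilnoza ∈ Planning.

Dilnoza: Governance, Marketing, Planning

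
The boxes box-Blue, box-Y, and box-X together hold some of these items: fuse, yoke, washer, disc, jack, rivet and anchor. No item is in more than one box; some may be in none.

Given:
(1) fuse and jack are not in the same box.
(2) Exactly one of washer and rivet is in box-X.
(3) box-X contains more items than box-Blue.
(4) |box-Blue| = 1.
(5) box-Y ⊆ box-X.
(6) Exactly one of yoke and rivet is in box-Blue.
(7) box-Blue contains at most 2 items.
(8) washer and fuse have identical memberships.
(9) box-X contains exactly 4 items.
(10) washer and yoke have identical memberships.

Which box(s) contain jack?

jack: none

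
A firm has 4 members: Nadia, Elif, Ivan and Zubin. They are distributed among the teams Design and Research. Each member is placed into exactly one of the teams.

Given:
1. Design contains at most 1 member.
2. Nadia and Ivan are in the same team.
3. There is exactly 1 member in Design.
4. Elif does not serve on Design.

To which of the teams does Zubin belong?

Zubin: Design

From (4): Elif ∉ Design.
Only one team left: Elif ∈ Research.
Suppose Zubin ∉ Design: no assignment then satisfies all the clues, so Zubin ∈ Design.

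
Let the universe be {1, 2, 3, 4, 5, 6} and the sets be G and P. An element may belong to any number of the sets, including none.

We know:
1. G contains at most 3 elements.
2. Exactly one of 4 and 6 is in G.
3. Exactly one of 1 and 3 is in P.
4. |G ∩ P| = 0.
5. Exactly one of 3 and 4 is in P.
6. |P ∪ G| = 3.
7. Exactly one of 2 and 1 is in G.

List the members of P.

P = {3}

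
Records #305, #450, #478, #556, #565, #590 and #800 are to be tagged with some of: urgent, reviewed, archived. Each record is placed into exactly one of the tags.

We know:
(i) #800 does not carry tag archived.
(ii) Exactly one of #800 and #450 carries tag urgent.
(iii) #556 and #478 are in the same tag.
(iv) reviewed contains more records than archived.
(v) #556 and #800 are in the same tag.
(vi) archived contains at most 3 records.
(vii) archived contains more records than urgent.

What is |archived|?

2

From (i): #800 ∉ archived.
(v): #556 matches #800: #556 ∉ archived.
(iii): #478 matches #556: #478 ∉ archived.
Suppose #305 ∈ urgent: no assignment then satisfies all the clues, so #305 ∉ urgent.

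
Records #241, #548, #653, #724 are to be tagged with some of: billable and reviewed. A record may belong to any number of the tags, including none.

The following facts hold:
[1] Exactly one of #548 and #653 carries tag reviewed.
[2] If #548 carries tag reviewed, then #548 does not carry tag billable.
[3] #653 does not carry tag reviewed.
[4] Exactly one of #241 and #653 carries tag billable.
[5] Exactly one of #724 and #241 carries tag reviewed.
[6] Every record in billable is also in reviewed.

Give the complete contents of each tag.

From (3): #653 ∉ reviewed.
(1) (exactly one): #548 ∈ reviewed.
(2): #548 ∉ billable.
(6) contrapositive: #653 ∉ billable.
(4) (exactly one): #241 ∈ billable.
(6) with #241 ∈ billable: #241 ∈ reviewed.
(5) (exactly one): #724 ∉ reviewed.
(6) contrapositive: #724 ∉ billable.

billable = {#241}; reviewed = {#241, #548}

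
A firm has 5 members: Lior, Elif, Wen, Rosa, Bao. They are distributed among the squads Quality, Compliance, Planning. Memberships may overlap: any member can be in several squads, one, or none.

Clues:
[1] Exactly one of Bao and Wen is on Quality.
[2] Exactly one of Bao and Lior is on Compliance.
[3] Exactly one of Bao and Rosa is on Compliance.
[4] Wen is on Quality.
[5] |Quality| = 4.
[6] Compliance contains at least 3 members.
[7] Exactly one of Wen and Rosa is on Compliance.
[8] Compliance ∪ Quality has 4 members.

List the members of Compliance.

Compliance = {Elif, Lior, Rosa}

From (4): Wen ∈ Quality.
(1) (exactly one): Bao ∉ Quality.
(5): only 4 candidates remain for Quality, so all are in.
Suppose Lior ∉ Compliance: no assignment then satisfies all the clues, so Lior ∈ Compliance.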